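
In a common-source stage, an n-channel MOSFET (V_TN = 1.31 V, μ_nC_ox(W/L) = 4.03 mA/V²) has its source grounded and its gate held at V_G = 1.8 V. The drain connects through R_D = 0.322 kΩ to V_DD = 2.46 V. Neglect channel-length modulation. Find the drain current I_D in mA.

I_D = 0.484 mA

V_GS = V_G = 1.8 V, so V_ov = 1.8 − 1.31 = 0.49 V.
Assume saturation: I_D = ½ k_n V_ov² = 0.5 × 4.03 × 0.49² = 0.484 mA, giving V_DS = V_DD − I_D R_D = 2.46 − 0.484 × 0.322 = 2.3 V.
V_DS = 2.3 V ≥ V_ov = 0.49 V, confirming saturation.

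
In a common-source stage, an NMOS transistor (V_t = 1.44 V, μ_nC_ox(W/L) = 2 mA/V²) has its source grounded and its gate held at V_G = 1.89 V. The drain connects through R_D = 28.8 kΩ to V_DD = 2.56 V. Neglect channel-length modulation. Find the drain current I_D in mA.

I_D = 0.0852 mA

V_GS = V_G = 1.89 V, so V_ov = 1.89 − 1.44 = 0.45 V.
Assume saturation: I_D = ½ k_n V_ov² = 0.5 × 2 × 0.45² = 0.202 mA, giving V_DS = V_DD − I_D R_D = 2.56 − 0.202 × 28.8 = -3.27 V.
But -3.27 V < V_ov = 0.45 V, so the device is actually in triode.
In triode I_D = k_n[V_ov V_DS − ½ V_DS²] and I_D = (V_DD − V_DS)/R_D. Equating: 28.8 V_DS² − 26.92 V_DS + 2.56 = 0, giving V_DS = 0.107 V (the root below V_ov).
I_D = (2.56 − 0.107) / 28.8 = 0.0852 mA.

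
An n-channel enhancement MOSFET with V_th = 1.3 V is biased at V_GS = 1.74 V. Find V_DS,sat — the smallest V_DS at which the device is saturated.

V_DS,sat = 0.440 V

The boundary between triode and saturation is V_DS = V_GS − V_th = V_ov.
V_ov = 1.74 − 1.3 = 0.44 V.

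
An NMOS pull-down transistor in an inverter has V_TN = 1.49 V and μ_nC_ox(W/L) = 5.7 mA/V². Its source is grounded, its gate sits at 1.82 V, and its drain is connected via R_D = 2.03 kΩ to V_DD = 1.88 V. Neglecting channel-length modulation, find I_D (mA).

I_D = 0.310 mA

V_GS = V_G = 1.82 V, so V_ov = 1.82 − 1.49 = 0.33 V.
Assume saturation: I_D = ½ k_n V_ov² = 0.5 × 5.7 × 0.33² = 0.31 mA, giving V_DS = V_DD − I_D R_D = 1.88 − 0.31 × 2.03 = 1.25 V.
V_DS = 1.25 V ≥ V_ov = 0.33 V, confirming saturation.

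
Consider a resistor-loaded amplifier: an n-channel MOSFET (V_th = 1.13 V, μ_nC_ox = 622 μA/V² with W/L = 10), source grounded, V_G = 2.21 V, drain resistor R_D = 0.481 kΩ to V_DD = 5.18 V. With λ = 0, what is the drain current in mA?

I_D = 3.63 mA

V_GS = V_G = 2.21 V, so V_ov = 2.21 − 1.13 = 1.08 V.
k_n = μ_nC_ox · (W/L) = 6.22 mA/V².
Assume saturation: I_D = ½ k_n V_ov² = 0.5 × 6.22 × 1.08² = 3.63 mA, giving V_DS = V_DD − I_D R_D = 5.18 − 3.63 × 0.481 = 3.44 V.
V_DS = 3.44 V ≥ V_ov = 1.08 V, confirming saturation.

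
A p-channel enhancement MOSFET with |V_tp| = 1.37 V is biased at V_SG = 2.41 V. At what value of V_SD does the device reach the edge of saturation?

The boundary between triode and saturation is V_SD = V_SG − |V_tp| = V_ov.
V_ov = 2.41 − 1.37 = 1.04 V.

V_SD,sat = 1.04 V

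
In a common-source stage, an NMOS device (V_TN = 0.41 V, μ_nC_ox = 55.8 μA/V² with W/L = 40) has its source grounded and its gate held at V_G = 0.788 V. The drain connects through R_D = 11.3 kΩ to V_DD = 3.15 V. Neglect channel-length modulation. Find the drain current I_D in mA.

V_GS = V_G = 0.788 V, so V_ov = 0.788 − 0.41 = 0.378 V.
k_n = μ_nC_ox · (W/L) = 2.232 mA/V².
Assume saturation: I_D = ½ k_n V_ov² = 0.5 × 2.232 × 0.378² = 0.159 mA, giving V_DS = V_DD − I_D R_D = 3.15 − 0.159 × 11.3 = 1.35 V.
V_DS = 1.35 V ≥ V_ov = 0.378 V, confirming saturation.

I_D = 0.159 mA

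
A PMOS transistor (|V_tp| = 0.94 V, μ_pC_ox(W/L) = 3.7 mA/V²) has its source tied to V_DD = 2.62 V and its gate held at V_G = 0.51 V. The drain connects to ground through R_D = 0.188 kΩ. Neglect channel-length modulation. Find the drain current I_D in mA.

I_D = 2.53 mA

V_SG = V_DD − V_G = 2.62 − 0.51 = 2.11 V, so V_ov = 2.11 − 0.94 = 1.17 V.
Assume saturation: I_D = ½ k_p V_ov² = 0.5 × 3.7 × 1.17² = 2.53 mA, giving V_SD = V_DD − I_D R_D = 2.62 − 2.53 × 0.188 = 2.14 V.
V_SD = 2.14 V ≥ V_ov = 1.17 V, confirming saturation.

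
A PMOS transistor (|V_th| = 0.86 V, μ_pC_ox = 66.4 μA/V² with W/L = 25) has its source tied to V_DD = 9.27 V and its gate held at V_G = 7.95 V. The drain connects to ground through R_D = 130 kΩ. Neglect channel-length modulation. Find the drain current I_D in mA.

I_D = 0.0705 mA

V_SG = V_DD − V_G = 9.27 − 7.95 = 1.32 V, so V_ov = 1.32 − 0.86 = 0.46 V.
k_p = μ_pC_ox · (W/L) = 1.66 mA/V².
Assume saturation: I_D = ½ k_p V_ov² = 0.5 × 1.66 × 0.46² = 0.176 mA, giving V_SD = V_DD − I_D R_D = 9.27 − 0.176 × 130 = -13.6 V.
But -13.6 V < V_ov = 0.46 V, so the device is actually in triode.
In triode I_D = k_p[V_ov V_SD − ½ V_SD²] and I_D = (V_DD − V_SD)/R_D. Equating: 108 V_SD² − 100.3 V_SD + 9.27 = 0, giving V_SD = 0.104 V (the root below V_ov).
I_D = (9.27 − 0.104) / 130 = 0.0705 mA.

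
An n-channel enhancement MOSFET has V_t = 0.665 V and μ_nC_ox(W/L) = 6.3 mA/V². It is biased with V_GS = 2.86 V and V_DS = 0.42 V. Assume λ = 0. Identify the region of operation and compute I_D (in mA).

V_ov = V_GS − V_t = 2.86 − 0.665 = 2.19 V.
Since V_DS = 0.42 V < V_ov = 2.19 V, the device is in the triode region.
I_D = k_n [V_ov · V_DS − ½ V_DS²] = 6.3 × [2.19 × 0.42 − 0.5 × 0.42²] = 5.25 mA.

Triode; I_D = 5.25 mA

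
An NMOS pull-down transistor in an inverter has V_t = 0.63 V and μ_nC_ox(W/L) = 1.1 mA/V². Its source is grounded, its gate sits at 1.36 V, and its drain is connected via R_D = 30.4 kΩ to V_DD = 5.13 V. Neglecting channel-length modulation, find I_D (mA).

I_D = 0.161 mA

V_GS = V_G = 1.36 V, so V_ov = 1.36 − 0.63 = 0.73 V.
Assume saturation: I_D = ½ k_n V_ov² = 0.5 × 1.1 × 0.73² = 0.293 mA, giving V_DS = V_DD − I_D R_D = 5.13 − 0.293 × 30.4 = -3.78 V.
But -3.78 V < V_ov = 0.73 V, so the device is actually in triode.
In triode I_D = k_n[V_ov V_DS − ½ V_DS²] and I_D = (V_DD − V_DS)/R_D. Equating: 16.7 V_DS² − 25.41 V_DS + 5.13 = 0, giving V_DS = 0.24 V (the root below V_ov).
I_D = (5.13 − 0.24) / 30.4 = 0.161 mA.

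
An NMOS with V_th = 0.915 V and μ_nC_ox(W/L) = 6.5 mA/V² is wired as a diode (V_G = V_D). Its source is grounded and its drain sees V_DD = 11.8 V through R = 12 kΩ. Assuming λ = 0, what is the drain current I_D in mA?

With gate tied to drain, V_GS = V_DS ≥ V_GS − V_th, so the device is in saturation.
KCL at the drain: ½ k_n (V_GS − V_th)² = (V_DD − V_GS)/R.
Let x = V_GS − 0.915. Then 39 x² + x − 10.89 = 0, giving x = 0.516 V (positive root), so V_GS = 1.43 V.
I_D = (V_DD − V_GS)/R = (11.8 − 1.43) / 12 = 0.864 mA.

I_D = 0.864 mA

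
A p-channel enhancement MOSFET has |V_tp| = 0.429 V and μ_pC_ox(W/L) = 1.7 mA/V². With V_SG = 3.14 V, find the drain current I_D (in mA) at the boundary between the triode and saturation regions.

At the boundary V_SD = V_ov = V_SG − |V_tp| = 3.14 − 0.429 = 2.71 V.
I_D = ½ k_p V_ov² = 0.5 × 1.7 × 2.71² = 6.25 mA.

I_D = 6.25 mA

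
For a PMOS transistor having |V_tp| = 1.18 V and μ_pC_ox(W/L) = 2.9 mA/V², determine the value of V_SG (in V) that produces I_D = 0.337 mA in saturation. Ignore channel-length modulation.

V_SG = 1.66 V

In saturation I_D = ½ k_p (V_SG − |V_tp|)², so V_SG − |V_tp| = √(2 I_D / k_p) = √(2 × 0.337 / 2.9) = 0.482 V.
V_SG = 1.18 + 0.482 = 1.66 V.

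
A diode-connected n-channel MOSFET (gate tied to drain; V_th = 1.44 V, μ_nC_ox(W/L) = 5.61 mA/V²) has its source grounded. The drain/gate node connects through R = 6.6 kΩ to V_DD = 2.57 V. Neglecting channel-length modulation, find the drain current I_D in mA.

I_D = 0.138 mA

With gate tied to drain, V_GS = V_DS ≥ V_GS − V_th, so the device is in saturation.
KCL at the drain: ½ k_n (V_GS − V_th)² = (V_DD − V_GS)/R.
Let x = V_GS − 1.44. Then 18.5 x² + x − 1.13 = 0, giving x = 0.222 V (positive root), so V_GS = 1.66 V.
I_D = (V_DD − V_GS)/R = (2.57 − 1.66) / 6.6 = 0.138 mA.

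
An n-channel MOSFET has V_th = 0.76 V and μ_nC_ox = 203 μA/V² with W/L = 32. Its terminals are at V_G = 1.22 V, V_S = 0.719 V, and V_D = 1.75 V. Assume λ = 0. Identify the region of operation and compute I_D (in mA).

Cutoff; I_D = 0 mA

V_GS = V_G − V_S = 1.22 − 0.719 = 0.501 V; V_DS = V_D − V_S = 1.75 − 0.719 = 1.03 V.
V_GS = 0.501 V < V_th = 0.76 V, so the transistor is in cutoff.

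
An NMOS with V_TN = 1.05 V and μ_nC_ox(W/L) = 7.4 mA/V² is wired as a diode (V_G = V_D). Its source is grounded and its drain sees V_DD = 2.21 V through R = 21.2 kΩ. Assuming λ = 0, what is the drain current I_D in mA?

I_D = 0.0493 mA

With gate tied to drain, V_GS = V_DS ≥ V_GS − V_TN, so the device is in saturation.
KCL at the drain: ½ k_n (V_GS − V_TN)² = (V_DD − V_GS)/R.
Let x = V_GS − 1.05. Then 78.4 x² + x − 1.16 = 0, giving x = 0.115 V (positive root), so V_GS = 1.17 V.
I_D = (V_DD − V_GS)/R = (2.21 − 1.17) / 21.2 = 0.0493 mA.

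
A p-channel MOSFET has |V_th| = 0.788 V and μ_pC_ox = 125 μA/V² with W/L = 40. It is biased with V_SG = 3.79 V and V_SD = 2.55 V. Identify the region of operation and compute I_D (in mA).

Triode; I_D = 22.0 mA

k_p = μ_pC_ox · (W/L) = 5 mA/V².
V_ov = V_SG − |V_th| = 3.79 − 0.788 = 3 V.
Since V_SD = 2.55 V < V_ov = 3 V, the device is in the triode region.
I_D = k_p [V_ov · V_SD − ½ V_SD²] = 5 × [3 × 2.55 − 0.5 × 2.55²] = 22 mA.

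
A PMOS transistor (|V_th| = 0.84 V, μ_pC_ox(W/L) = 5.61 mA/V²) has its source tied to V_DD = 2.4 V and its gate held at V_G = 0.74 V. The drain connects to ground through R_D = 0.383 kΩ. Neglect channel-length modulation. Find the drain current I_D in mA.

V_SG = V_DD − V_G = 2.4 − 0.74 = 1.66 V, so V_ov = 1.66 − 0.84 = 0.82 V.
Assume saturation: I_D = ½ k_p V_ov² = 0.5 × 5.61 × 0.82² = 1.89 mA, giving V_SD = V_DD − I_D R_D = 2.4 − 1.89 × 0.383 = 1.68 V.
V_SD = 1.68 V ≥ V_ov = 0.82 V, confirming saturation.

I_D = 1.89 mA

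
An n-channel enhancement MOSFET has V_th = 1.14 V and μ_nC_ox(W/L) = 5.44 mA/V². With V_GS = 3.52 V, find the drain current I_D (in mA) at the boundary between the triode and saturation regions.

At the boundary V_DS = V_ov = V_GS − V_th = 3.52 − 1.14 = 2.38 V.
I_D = ½ k_n V_ov² = 0.5 × 5.44 × 2.38² = 15.4 mA.

I_D = 15.4 mA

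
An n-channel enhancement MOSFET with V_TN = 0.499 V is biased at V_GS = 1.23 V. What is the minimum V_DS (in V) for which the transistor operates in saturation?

The boundary between triode and saturation is V_DS = V_GS − V_TN = V_ov.
V_ov = 1.23 − 0.499 = 0.731 V.

V_DS,sat = 0.731 V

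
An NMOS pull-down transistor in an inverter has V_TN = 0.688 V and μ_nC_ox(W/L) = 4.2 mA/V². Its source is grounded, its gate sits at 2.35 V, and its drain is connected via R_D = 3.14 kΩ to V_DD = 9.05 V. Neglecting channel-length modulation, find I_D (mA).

I_D = 2.74 mA

V_GS = V_G = 2.35 V, so V_ov = 2.35 − 0.688 = 1.66 V.
Assume saturation: I_D = ½ k_n V_ov² = 0.5 × 4.2 × 1.66² = 5.8 mA, giving V_DS = V_DD − I_D R_D = 9.05 − 5.8 × 3.14 = -9.16 V.
But -9.16 V < V_ov = 1.66 V, so the device is actually in triode.
In triode I_D = k_n[V_ov V_DS − ½ V_DS²] and I_D = (V_DD − V_DS)/R_D. Equating: 6.59 V_DS² − 22.92 V_DS + 9.05 = 0, giving V_DS = 0.454 V (the root below V_ov).
I_D = (9.05 − 0.454) / 3.14 = 2.74 mA.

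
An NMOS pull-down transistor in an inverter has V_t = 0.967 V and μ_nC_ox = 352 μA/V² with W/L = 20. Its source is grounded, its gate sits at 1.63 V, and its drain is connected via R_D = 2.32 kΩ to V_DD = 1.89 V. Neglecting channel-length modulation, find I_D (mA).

I_D = 0.736 mA

V_GS = V_G = 1.63 V, so V_ov = 1.63 − 0.967 = 0.663 V.
k_n = μ_nC_ox · (W/L) = 7.04 mA/V².
Assume saturation: I_D = ½ k_n V_ov² = 0.5 × 7.04 × 0.663² = 1.55 mA, giving V_DS = V_DD − I_D R_D = 1.89 − 1.55 × 2.32 = -1.7 V.
But -1.7 V < V_ov = 0.663 V, so the device is actually in triode.
In triode I_D = k_n[V_ov V_DS − ½ V_DS²] and I_D = (V_DD − V_DS)/R_D. Equating: 8.17 V_DS² − 11.83 V_DS + 1.89 = 0, giving V_DS = 0.183 V (the root below V_ov).
I_D = (1.89 − 0.183) / 2.32 = 0.736 mA.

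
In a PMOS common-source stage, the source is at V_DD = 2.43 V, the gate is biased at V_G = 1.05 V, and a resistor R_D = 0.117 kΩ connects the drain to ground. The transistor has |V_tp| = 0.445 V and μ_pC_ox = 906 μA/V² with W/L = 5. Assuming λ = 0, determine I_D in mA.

V_SG = V_DD − V_G = 2.43 − 1.05 = 1.38 V, so V_ov = 1.38 − 0.445 = 0.935 V.
k_p = μ_pC_ox · (W/L) = 4.53 mA/V².
Assume saturation: I_D = ½ k_p V_ov² = 0.5 × 4.53 × 0.935² = 1.98 mA, giving V_SD = V_DD − I_D R_D = 2.43 − 1.98 × 0.117 = 2.2 V.
V_SD = 2.2 V ≥ V_ov = 0.935 V, confirming saturation.

I_D = 1.98 mA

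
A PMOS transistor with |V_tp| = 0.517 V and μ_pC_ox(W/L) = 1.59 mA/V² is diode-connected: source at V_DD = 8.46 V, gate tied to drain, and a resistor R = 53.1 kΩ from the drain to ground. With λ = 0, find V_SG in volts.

V_SG = 0.939 V

With gate tied to drain, V_SG = V_SD ≥ V_SG − |V_tp|, so the device is in saturation.
KCL at the drain: ½ k_p (V_SG − |V_tp|)² = (V_DD − V_SG)/R.
Let x = V_SG − 0.517. Then 42.2 x² + x − 7.943 = 0, giving x = 0.422 V (positive root), so V_SG = 0.939 V.
I_D = (V_DD − V_SG)/R = (8.46 − 0.939) / 53.1 = 0.142 mA.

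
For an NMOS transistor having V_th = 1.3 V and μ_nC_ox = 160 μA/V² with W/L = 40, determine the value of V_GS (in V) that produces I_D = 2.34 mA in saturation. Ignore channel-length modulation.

V_GS = 2.16 V

k_n = μ_nC_ox · (W/L) = 6.4 mA/V².
In saturation I_D = ½ k_n (V_GS − V_th)², so V_GS − V_th = √(2 I_D / k_n) = √(2 × 2.34 / 6.4) = 0.855 V.
V_GS = 1.3 + 0.855 = 2.16 V.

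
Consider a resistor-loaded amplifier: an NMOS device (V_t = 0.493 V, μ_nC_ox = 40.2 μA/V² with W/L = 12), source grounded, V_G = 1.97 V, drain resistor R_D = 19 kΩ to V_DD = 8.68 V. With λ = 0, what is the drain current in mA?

V_GS = V_G = 1.97 V, so V_ov = 1.97 − 0.493 = 1.48 V.
k_n = μ_nC_ox · (W/L) = 0.4824 mA/V².
Assume saturation: I_D = ½ k_n V_ov² = 0.5 × 0.4824 × 1.48² = 0.526 mA, giving V_DS = V_DD − I_D R_D = 8.68 − 0.526 × 19 = -1.32 V.
But -1.32 V < V_ov = 1.48 V, so the device is actually in triode.
In triode I_D = k_n[V_ov V_DS − ½ V_DS²] and I_D = (V_DD − V_DS)/R_D. Equating: 4.58 V_DS² − 14.54 V_DS + 8.68 = 0, giving V_DS = 0.798 V (the root below V_ov).
I_D = (8.68 − 0.798) / 19 = 0.415 mA.

I_D = 0.415 mA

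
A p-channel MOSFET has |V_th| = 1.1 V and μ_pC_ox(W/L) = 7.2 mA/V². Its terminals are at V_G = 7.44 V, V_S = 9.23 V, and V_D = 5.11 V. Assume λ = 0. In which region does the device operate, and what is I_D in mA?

Saturation; I_D = 1.71 mA

V_SG = V_S − V_G = 9.23 − 7.44 = 1.79 V; V_SD = V_S − V_D = 9.23 − 5.11 = 4.12 V.
V_ov = V_SG − |V_th| = 1.79 − 1.1 = 0.69 V.
Since V_SD = 4.12 V ≥ V_ov = 0.69 V, the device is in saturation.
I_D = ½ k_p V_ov² = 0.5 × 7.2 × 0.69² = 1.71 mA.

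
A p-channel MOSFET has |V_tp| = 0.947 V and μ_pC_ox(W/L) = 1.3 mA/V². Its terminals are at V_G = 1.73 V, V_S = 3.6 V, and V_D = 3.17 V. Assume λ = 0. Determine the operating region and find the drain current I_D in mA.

Triode; I_D = 0.396 mA

V_SG = V_S − V_G = 3.6 − 1.73 = 1.87 V; V_SD = V_S − V_D = 3.6 − 3.17 = 0.43 V.
V_ov = V_SG − |V_tp| = 1.87 − 0.947 = 0.923 V.
Since V_SD = 0.43 V < V_ov = 0.923 V, the device is in the triode region.
I_D = k_p [V_ov · V_SD − ½ V_SD²] = 1.3 × [0.923 × 0.43 − 0.5 × 0.43²] = 0.396 mA.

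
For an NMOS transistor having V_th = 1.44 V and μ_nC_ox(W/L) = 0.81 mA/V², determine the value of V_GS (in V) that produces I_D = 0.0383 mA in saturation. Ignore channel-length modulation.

V_GS = 1.75 V

In saturation I_D = ½ k_n (V_GS − V_th)², so V_GS − V_th = √(2 I_D / k_n) = √(2 × 0.0383 / 0.81) = 0.308 V.
V_GS = 1.44 + 0.308 = 1.75 V.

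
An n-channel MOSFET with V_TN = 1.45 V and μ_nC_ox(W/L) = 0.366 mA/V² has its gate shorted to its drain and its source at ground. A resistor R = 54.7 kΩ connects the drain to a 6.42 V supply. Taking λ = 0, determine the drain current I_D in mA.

I_D = 0.0789 mA

With gate tied to drain, V_GS = V_DS ≥ V_GS − V_TN, so the device is in saturation.
KCL at the drain: ½ k_n (V_GS − V_TN)² = (V_DD − V_GS)/R.
Let x = V_GS − 1.45. Then 10 x² + x − 4.97 = 0, giving x = 0.656 V (positive root), so V_GS = 2.11 V.
I_D = (V_DD − V_GS)/R = (6.42 − 2.11) / 54.7 = 0.0789 mA.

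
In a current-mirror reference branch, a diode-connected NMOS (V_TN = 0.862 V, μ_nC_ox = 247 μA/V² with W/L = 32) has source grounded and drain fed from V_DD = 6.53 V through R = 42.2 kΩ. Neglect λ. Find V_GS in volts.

With gate tied to drain, V_GS = V_DS ≥ V_GS − V_TN, so the device is in saturation.
k_n = μ_nC_ox · (W/L) = 7.904 mA/V².
KCL at the drain: ½ k_n (V_GS − V_TN)² = (V_DD − V_GS)/R.
Let x = V_GS − 0.862. Then 167 x² + x − 5.668 = 0, giving x = 0.181 V (positive root), so V_GS = 1.04 V.
I_D = (V_DD − V_GS)/R = (6.53 − 1.04) / 42.2 = 0.13 mA.

V_GS = 1.04 V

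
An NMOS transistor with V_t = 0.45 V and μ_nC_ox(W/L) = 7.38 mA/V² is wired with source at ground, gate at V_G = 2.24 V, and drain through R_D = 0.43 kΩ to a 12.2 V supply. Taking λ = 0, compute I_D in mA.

I_D = 11.8 mA

V_GS = V_G = 2.24 V, so V_ov = 2.24 − 0.45 = 1.79 V.
Assume saturation: I_D = ½ k_n V_ov² = 0.5 × 7.38 × 1.79² = 11.8 mA, giving V_DS = V_DD − I_D R_D = 12.2 − 11.8 × 0.43 = 7.12 V.
V_DS = 7.12 V ≥ V_ov = 1.79 V, confirming saturation.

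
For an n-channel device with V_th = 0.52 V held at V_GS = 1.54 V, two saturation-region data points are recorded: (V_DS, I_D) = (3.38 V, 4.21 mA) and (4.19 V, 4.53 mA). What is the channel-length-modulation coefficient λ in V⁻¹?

With V_GS fixed, I_D ∝ (1 + λ V_DS) in saturation, so I_D2/I_D1 = (1 + λ V_DS2)/(1 + λ V_DS1).
4.53/4.21 = 1.076 = (1 + 4.19 λ)/(1 + 3.38 λ).
Solving: λ (I_D1 V_DS2 − I_D2 V_DS1) = I_D2 − I_D1, so λ = (4.53 − 4.21) / (4.21 × 4.19 − 4.53 × 3.38) = 0.32 / 2.33 = 0.137 V⁻¹.

λ = 0.137 V⁻¹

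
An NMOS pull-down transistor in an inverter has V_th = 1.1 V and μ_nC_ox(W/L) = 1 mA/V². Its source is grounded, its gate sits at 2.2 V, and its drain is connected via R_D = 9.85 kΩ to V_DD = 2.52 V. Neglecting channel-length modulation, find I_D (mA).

I_D = 0.232 mA

V_GS = V_G = 2.2 V, so V_ov = 2.2 − 1.1 = 1.1 V.
Assume saturation: I_D = ½ k_n V_ov² = 0.5 × 1 × 1.1² = 0.605 mA, giving V_DS = V_DD − I_D R_D = 2.52 − 0.605 × 9.85 = -3.44 V.
But -3.44 V < V_ov = 1.1 V, so the device is actually in triode.
In triode I_D = k_n[V_ov V_DS − ½ V_DS²] and I_D = (V_DD − V_DS)/R_D. Equating: 4.92 V_DS² − 11.84 V_DS + 2.52 = 0, giving V_DS = 0.236 V (the root below V_ov).
I_D = (2.52 − 0.236) / 9.85 = 0.232 mA.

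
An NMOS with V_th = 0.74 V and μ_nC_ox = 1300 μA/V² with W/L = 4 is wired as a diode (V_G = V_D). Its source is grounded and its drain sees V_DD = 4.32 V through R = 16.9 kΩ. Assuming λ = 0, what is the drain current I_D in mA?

I_D = 0.196 mA

With gate tied to drain, V_GS = V_DS ≥ V_GS − V_th, so the device is in saturation.
k_n = μ_nC_ox · (W/L) = 5.2 mA/V².
KCL at the drain: ½ k_n (V_GS − V_th)² = (V_DD − V_GS)/R.
Let x = V_GS − 0.74. Then 43.9 x² + x − 3.58 = 0, giving x = 0.274 V (positive root), so V_GS = 1.01 V.
I_D = (V_DD − V_GS)/R = (4.32 − 1.01) / 16.9 = 0.196 mA.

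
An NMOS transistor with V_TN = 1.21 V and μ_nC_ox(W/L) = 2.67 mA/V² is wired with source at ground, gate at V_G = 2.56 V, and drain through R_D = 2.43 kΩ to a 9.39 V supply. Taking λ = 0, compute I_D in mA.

I_D = 2.43 mA

V_GS = V_G = 2.56 V, so V_ov = 2.56 − 1.21 = 1.35 V.
Assume saturation: I_D = ½ k_n V_ov² = 0.5 × 2.67 × 1.35² = 2.43 mA, giving V_DS = V_DD − I_D R_D = 9.39 − 2.43 × 2.43 = 3.48 V.
V_DS = 3.48 V ≥ V_ov = 1.35 V, confirming saturation.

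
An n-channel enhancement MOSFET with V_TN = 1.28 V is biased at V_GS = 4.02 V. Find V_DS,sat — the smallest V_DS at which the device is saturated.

The boundary between triode and saturation is V_DS = V_GS − V_TN = V_ov.
V_ov = 4.02 − 1.28 = 2.74 V.

V_DS,sat = 2.74 V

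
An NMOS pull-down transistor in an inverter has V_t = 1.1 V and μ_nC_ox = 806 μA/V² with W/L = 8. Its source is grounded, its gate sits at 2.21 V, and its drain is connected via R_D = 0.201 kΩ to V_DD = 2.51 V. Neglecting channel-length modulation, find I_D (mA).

V_GS = V_G = 2.21 V, so V_ov = 2.21 − 1.1 = 1.11 V.
k_n = μ_nC_ox · (W/L) = 6.448 mA/V².
Assume saturation: I_D = ½ k_n V_ov² = 0.5 × 6.448 × 1.11² = 3.97 mA, giving V_DS = V_DD − I_D R_D = 2.51 − 3.97 × 0.201 = 1.71 V.
V_DS = 1.71 V ≥ V_ov = 1.11 V, confirming saturation.

I_D = 3.97 mA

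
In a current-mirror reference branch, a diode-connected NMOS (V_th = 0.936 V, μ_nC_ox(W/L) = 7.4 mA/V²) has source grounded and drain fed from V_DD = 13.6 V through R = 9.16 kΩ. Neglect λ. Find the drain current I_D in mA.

With gate tied to drain, V_GS = V_DS ≥ V_GS − V_th, so the device is in saturation.
KCL at the drain: ½ k_n (V_GS − V_th)² = (V_DD − V_GS)/R.
Let x = V_GS − 0.936. Then 33.9 x² + x − 12.66 = 0, giving x = 0.597 V (positive root), so V_GS = 1.53 V.
I_D = (V_DD − V_GS)/R = (13.6 − 1.53) / 9.16 = 1.32 mA.

I_D = 1.32 mA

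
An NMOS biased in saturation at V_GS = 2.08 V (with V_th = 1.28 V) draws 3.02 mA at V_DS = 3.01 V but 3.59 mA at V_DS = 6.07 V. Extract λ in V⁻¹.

With V_GS fixed, I_D ∝ (1 + λ V_DS) in saturation, so I_D2/I_D1 = (1 + λ V_DS2)/(1 + λ V_DS1).
3.59/3.02 = 1.189 = (1 + 6.07 λ)/(1 + 3.01 λ).
Solving: λ (I_D1 V_DS2 − I_D2 V_DS1) = I_D2 − I_D1, so λ = (3.59 − 3.02) / (3.02 × 6.07 − 3.59 × 3.01) = 0.57 / 7.53 = 0.0757 V⁻¹.

λ = 0.0757 V⁻¹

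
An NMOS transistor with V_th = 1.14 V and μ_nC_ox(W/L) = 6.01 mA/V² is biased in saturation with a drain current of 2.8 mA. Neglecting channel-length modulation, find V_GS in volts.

In saturation I_D = ½ k_n (V_GS − V_th)², so V_GS − V_th = √(2 I_D / k_n) = √(2 × 2.8 / 6.01) = 0.965 V.
V_GS = 1.14 + 0.965 = 2.11 V.

V_GS = 2.11 V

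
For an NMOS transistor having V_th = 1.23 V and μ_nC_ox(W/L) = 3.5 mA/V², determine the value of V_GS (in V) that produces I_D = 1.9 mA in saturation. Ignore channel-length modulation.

V_GS = 2.27 V

In saturation I_D = ½ k_n (V_GS − V_th)², so V_GS − V_th = √(2 I_D / k_n) = √(2 × 1.9 / 3.5) = 1.04 V.
V_GS = 1.23 + 1.04 = 2.27 V.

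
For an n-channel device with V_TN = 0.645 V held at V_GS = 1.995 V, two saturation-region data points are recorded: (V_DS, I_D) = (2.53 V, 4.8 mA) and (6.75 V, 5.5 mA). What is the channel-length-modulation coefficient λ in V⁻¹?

λ = 0.0379 V⁻¹

With V_GS fixed, I_D ∝ (1 + λ V_DS) in saturation, so I_D2/I_D1 = (1 + λ V_DS2)/(1 + λ V_DS1).
5.5/4.8 = 1.146 = (1 + 6.75 λ)/(1 + 2.53 λ).
Solving: λ (I_D1 V_DS2 − I_D2 V_DS1) = I_D2 − I_D1, so λ = (5.5 − 4.8) / (4.8 × 6.75 − 5.5 × 2.53) = 0.7 / 18.5 = 0.0379 V⁻¹.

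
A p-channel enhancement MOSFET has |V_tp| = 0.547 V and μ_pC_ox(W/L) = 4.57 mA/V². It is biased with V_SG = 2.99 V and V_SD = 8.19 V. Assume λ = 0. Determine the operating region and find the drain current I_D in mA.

V_ov = V_SG − |V_tp| = 2.99 − 0.547 = 2.44 V.
Since V_SD = 8.19 V ≥ V_ov = 2.44 V, the device is in saturation.
I_D = ½ k_p V_ov² = 0.5 × 4.57 × 2.44² = 13.6 mA.

Saturation; I_D = 13.6 mA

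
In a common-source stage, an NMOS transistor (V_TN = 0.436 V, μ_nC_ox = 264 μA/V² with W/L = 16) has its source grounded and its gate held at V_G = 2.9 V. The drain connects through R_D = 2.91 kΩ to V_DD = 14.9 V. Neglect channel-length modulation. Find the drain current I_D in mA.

V_GS = V_G = 2.9 V, so V_ov = 2.9 − 0.436 = 2.46 V.
k_n = μ_nC_ox · (W/L) = 4.224 mA/V².
Assume saturation: I_D = ½ k_n V_ov² = 0.5 × 4.224 × 2.46² = 12.8 mA, giving V_DS = V_DD − I_D R_D = 14.9 − 12.8 × 2.91 = -22.4 V.
But -22.4 V < V_ov = 2.46 V, so the device is actually in triode.
In triode I_D = k_n[V_ov V_DS − ½ V_DS²] and I_D = (V_DD − V_DS)/R_D. Equating: 6.15 V_DS² − 31.29 V_DS + 14.9 = 0, giving V_DS = 0.532 V (the root below V_ov).
I_D = (14.9 − 0.532) / 2.91 = 4.94 mA.

I_D = 4.94 mA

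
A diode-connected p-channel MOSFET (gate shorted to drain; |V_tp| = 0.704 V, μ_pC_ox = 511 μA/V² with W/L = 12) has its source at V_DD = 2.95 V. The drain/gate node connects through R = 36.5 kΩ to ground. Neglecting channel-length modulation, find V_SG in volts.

With gate tied to drain, V_SG = V_SD ≥ V_SG − |V_tp|, so the device is in saturation.
k_p = μ_pC_ox · (W/L) = 6.132 mA/V².
KCL at the drain: ½ k_p (V_SG − |V_tp|)² = (V_DD − V_SG)/R.
Let x = V_SG − 0.704. Then 112 x² + x − 2.246 = 0, giving x = 0.137 V (positive root), so V_SG = 0.841 V.
I_D = (V_DD − V_SG)/R = (2.95 − 0.841) / 36.5 = 0.0578 mA.

V_SG = 0.841 V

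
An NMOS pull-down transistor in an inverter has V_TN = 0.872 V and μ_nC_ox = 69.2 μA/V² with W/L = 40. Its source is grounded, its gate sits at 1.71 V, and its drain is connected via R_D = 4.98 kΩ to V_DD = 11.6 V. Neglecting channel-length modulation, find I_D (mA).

I_D = 0.972 mA

V_GS = V_G = 1.71 V, so V_ov = 1.71 − 0.872 = 0.838 V.
k_n = μ_nC_ox · (W/L) = 2.768 mA/V².
Assume saturation: I_D = ½ k_n V_ov² = 0.5 × 2.768 × 0.838² = 0.972 mA, giving V_DS = V_DD − I_D R_D = 11.6 − 0.972 × 4.98 = 6.76 V.
V_DS = 6.76 V ≥ V_ov = 0.838 V, confirming saturation.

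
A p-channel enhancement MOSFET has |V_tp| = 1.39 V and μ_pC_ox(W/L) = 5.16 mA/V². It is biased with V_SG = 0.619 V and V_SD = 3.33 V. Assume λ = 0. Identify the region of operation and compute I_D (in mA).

V_SG = 0.619 V < |V_tp| = 1.39 V, so the transistor is in cutoff.

Cutoff; I_D = 0 mA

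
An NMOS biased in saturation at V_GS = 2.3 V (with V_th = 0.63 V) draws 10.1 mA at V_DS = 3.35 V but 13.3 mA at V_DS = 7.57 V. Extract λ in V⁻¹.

λ = 0.100 V⁻¹

With V_GS fixed, I_D ∝ (1 + λ V_DS) in saturation, so I_D2/I_D1 = (1 + λ V_DS2)/(1 + λ V_DS1).
13.3/10.1 = 1.317 = (1 + 7.57 λ)/(1 + 3.35 λ).
Solving: λ (I_D1 V_DS2 − I_D2 V_DS1) = I_D2 − I_D1, so λ = (13.3 − 10.1) / (10.1 × 7.57 − 13.3 × 3.35) = 3.2 / 31.9 = 0.1 V⁻¹.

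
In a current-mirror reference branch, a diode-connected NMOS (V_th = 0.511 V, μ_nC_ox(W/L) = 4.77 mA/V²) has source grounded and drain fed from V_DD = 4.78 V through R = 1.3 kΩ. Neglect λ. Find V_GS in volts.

With gate tied to drain, V_GS = V_DS ≥ V_GS − V_th, so the device is in saturation.
KCL at the drain: ½ k_n (V_GS − V_th)² = (V_DD − V_GS)/R.
Let x = V_GS − 0.511. Then 3.1 x² + x − 4.269 = 0, giving x = 1.02 V (positive root), so V_GS = 1.53 V.
I_D = (V_DD − V_GS)/R = (4.78 − 1.53) / 1.3 = 2.5 mA.

V_GS = 1.53 V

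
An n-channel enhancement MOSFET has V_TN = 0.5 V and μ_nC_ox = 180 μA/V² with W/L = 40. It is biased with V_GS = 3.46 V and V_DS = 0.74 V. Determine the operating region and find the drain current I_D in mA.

Triode; I_D = 13.8 mA

k_n = μ_nC_ox · (W/L) = 7.2 mA/V².
V_ov = V_GS − V_TN = 3.46 − 0.5 = 2.96 V.
Since V_DS = 0.74 V < V_ov = 2.96 V, the device is in the triode region.
I_D = k_n [V_ov · V_DS − ½ V_DS²] = 7.2 × [2.96 × 0.74 − 0.5 × 0.74²] = 13.8 mA.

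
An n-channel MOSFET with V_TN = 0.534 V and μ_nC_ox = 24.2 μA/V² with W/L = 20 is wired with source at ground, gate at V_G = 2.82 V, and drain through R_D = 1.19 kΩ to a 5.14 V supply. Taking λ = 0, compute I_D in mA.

V_GS = V_G = 2.82 V, so V_ov = 2.82 − 0.534 = 2.29 V.
k_n = μ_nC_ox · (W/L) = 0.484 mA/V².
Assume saturation: I_D = ½ k_n V_ov² = 0.5 × 0.484 × 2.29² = 1.26 mA, giving V_DS = V_DD − I_D R_D = 5.14 − 1.26 × 1.19 = 3.64 V.
V_DS = 3.64 V ≥ V_ov = 2.29 V, confirming saturation.

I_D = 1.26 mA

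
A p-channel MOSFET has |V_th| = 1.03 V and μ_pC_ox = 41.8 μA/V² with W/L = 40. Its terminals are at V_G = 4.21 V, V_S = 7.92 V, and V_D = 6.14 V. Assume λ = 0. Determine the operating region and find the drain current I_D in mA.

V_SG = V_S − V_G = 7.92 − 4.21 = 3.71 V; V_SD = V_S − V_D = 7.92 − 6.14 = 1.78 V.
k_p = μ_pC_ox · (W/L) = 1.672 mA/V².
V_ov = V_SG − |V_th| = 3.71 − 1.03 = 2.68 V.
Since V_SD = 1.78 V < V_ov = 2.68 V, the device is in the triode region.
I_D = k_p [V_ov · V_SD − ½ V_SD²] = 1.672 × [2.68 × 1.78 − 0.5 × 1.78²] = 5.33 mA.

Triode; I_D = 5.33 mA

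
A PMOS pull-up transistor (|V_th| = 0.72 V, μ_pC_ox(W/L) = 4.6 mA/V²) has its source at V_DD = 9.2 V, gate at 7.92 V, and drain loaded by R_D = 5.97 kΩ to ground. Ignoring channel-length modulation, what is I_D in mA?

I_D = 0.721 mA

V_SG = V_DD − V_G = 9.2 − 7.92 = 1.28 V, so V_ov = 1.28 − 0.72 = 0.56 V.
Assume saturation: I_D = ½ k_p V_ov² = 0.5 × 4.6 × 0.56² = 0.721 mA, giving V_SD = V_DD − I_D R_D = 9.2 − 0.721 × 5.97 = 4.89 V.
V_SD = 4.89 V ≥ V_ov = 0.56 V, confirming saturation.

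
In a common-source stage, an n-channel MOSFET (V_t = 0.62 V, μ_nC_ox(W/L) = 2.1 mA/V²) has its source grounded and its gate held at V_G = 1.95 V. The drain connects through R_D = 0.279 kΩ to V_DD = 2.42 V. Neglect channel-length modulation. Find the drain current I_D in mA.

I_D = 1.86 mA

V_GS = V_G = 1.95 V, so V_ov = 1.95 − 0.62 = 1.33 V.
Assume saturation: I_D = ½ k_n V_ov² = 0.5 × 2.1 × 1.33² = 1.86 mA, giving V_DS = V_DD − I_D R_D = 2.42 − 1.86 × 0.279 = 1.9 V.
V_DS = 1.9 V ≥ V_ov = 1.33 V, confirming saturation.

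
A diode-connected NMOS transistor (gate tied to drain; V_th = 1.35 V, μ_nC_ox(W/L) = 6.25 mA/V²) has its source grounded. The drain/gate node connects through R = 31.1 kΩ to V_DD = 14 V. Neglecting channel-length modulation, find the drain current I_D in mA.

I_D = 0.395 mA

With gate tied to drain, V_GS = V_DS ≥ V_GS − V_th, so the device is in saturation.
KCL at the drain: ½ k_n (V_GS − V_th)² = (V_DD − V_GS)/R.
Let x = V_GS − 1.35. Then 97.2 x² + x − 12.65 = 0, giving x = 0.356 V (positive root), so V_GS = 1.71 V.
I_D = (V_DD − V_GS)/R = (14 − 1.71) / 31.1 = 0.395 mA.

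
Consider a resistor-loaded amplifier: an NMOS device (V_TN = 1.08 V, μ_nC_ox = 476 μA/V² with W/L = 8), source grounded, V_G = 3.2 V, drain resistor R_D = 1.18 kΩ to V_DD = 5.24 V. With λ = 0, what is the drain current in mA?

I_D = 3.96 mA

V_GS = V_G = 3.2 V, so V_ov = 3.2 − 1.08 = 2.12 V.
k_n = μ_nC_ox · (W/L) = 3.808 mA/V².
Assume saturation: I_D = ½ k_n V_ov² = 0.5 × 3.808 × 2.12² = 8.56 mA, giving V_DS = V_DD − I_D R_D = 5.24 − 8.56 × 1.18 = -4.86 V.
But -4.86 V < V_ov = 2.12 V, so the device is actually in triode.
In triode I_D = k_n[V_ov V_DS − ½ V_DS²] and I_D = (V_DD − V_DS)/R_D. Equating: 2.25 V_DS² − 10.53 V_DS + 5.24 = 0, giving V_DS = 0.566 V (the root below V_ov).
I_D = (5.24 − 0.566) / 1.18 = 3.96 mA.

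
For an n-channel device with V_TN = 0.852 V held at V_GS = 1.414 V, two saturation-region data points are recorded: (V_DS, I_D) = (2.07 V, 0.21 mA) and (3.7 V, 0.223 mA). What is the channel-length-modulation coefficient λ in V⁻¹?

With V_GS fixed, I_D ∝ (1 + λ V_DS) in saturation, so I_D2/I_D1 = (1 + λ V_DS2)/(1 + λ V_DS1).
0.223/0.21 = 1.062 = (1 + 3.7 λ)/(1 + 2.07 λ).
Solving: λ (I_D1 V_DS2 − I_D2 V_DS1) = I_D2 − I_D1, so λ = (0.223 − 0.21) / (0.21 × 3.7 − 0.223 × 2.07) = 0.013 / 0.315 = 0.0412 V⁻¹.

λ = 0.0412 V⁻¹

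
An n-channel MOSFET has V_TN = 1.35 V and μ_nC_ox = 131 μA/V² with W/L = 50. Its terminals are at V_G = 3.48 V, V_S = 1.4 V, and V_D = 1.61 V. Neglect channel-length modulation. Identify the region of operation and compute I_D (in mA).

V_GS = V_G − V_S = 3.48 − 1.4 = 2.08 V; V_DS = V_D − V_S = 1.61 − 1.4 = 0.21 V.
k_n = μ_nC_ox · (W/L) = 6.55 mA/V².
V_ov = V_GS − V_TN = 2.08 − 1.35 = 0.73 V.
Since V_DS = 0.21 V < V_ov = 0.73 V, the device is in the triode region.
I_D = k_n [V_ov · V_DS − ½ V_DS²] = 6.55 × [0.73 × 0.21 − 0.5 × 0.21²] = 0.86 mA.

Triode; I_D = 0.860 mA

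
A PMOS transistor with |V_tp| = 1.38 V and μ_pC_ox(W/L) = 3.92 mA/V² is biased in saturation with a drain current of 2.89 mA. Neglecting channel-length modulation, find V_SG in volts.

In saturation I_D = ½ k_p (V_SG − |V_tp|)², so V_SG − |V_tp| = √(2 I_D / k_p) = √(2 × 2.89 / 3.92) = 1.21 V.
V_SG = 1.38 + 1.21 = 2.59 V.

V_SG = 2.59 V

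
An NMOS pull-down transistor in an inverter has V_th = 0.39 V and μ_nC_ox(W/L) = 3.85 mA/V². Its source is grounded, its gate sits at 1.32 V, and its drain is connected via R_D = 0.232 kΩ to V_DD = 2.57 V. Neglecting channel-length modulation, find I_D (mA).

V_GS = V_G = 1.32 V, so V_ov = 1.32 − 0.39 = 0.93 V.
Assume saturation: I_D = ½ k_n V_ov² = 0.5 × 3.85 × 0.93² = 1.66 mA, giving V_DS = V_DD − I_D R_D = 2.57 − 1.66 × 0.232 = 2.18 V.
V_DS = 2.18 V ≥ V_ov = 0.93 V, confirming saturation.

I_D = 1.66 mA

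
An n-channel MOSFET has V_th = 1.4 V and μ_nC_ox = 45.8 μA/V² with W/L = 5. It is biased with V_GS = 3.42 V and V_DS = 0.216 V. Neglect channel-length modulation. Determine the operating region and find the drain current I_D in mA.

Triode; I_D = 0.0946 mA

k_n = μ_nC_ox · (W/L) = 0.229 mA/V².
V_ov = V_GS − V_th = 3.42 − 1.4 = 2.02 V.
Since V_DS = 0.216 V < V_ov = 2.02 V, the device is in the triode region.
I_D = k_n [V_ov · V_DS − ½ V_DS²] = 0.229 × [2.02 × 0.216 − 0.5 × 0.216²] = 0.0946 mA.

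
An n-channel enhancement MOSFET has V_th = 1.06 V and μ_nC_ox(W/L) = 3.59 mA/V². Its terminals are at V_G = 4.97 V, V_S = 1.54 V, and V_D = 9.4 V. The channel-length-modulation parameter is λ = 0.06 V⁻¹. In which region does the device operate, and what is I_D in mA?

V_GS = V_G − V_S = 4.97 − 1.54 = 3.43 V; V_DS = V_D − V_S = 9.4 − 1.54 = 7.86 V.
V_ov = V_GS − V_th = 3.43 − 1.06 = 2.37 V.
Since V_DS = 7.86 V ≥ V_ov = 2.37 V, the device is in saturation.
I_D = ½ k_n V_ov² (1 + λ V_DS) = 0.5 × 3.59 × 2.37² × (1 + 0.06 × 7.86) = 14.8 mA.

Saturation; I_D = 14.8 mA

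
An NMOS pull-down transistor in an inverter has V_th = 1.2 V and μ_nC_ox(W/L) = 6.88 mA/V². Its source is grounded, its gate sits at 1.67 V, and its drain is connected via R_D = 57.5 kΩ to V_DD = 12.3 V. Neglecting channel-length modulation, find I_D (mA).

I_D = 0.213 mA

V_GS = V_G = 1.67 V, so V_ov = 1.67 − 1.2 = 0.47 V.
Assume saturation: I_D = ½ k_n V_ov² = 0.5 × 6.88 × 0.47² = 0.76 mA, giving V_DS = V_DD − I_D R_D = 12.3 − 0.76 × 57.5 = -31.4 V.
But -31.4 V < V_ov = 0.47 V, so the device is actually in triode.
In triode I_D = k_n[V_ov V_DS − ½ V_DS²] and I_D = (V_DD − V_DS)/R_D. Equating: 198 V_DS² − 186.9 V_DS + 12.3 = 0, giving V_DS = 0.0712 V (the root below V_ov).
I_D = (12.3 − 0.0712) / 57.5 = 0.213 mA.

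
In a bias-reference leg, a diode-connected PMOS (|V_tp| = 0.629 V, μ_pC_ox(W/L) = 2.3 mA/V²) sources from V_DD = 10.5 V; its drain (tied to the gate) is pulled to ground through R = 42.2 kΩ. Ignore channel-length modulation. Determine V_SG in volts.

With gate tied to drain, V_SG = V_SD ≥ V_SG − |V_tp|, so the device is in saturation.
KCL at the drain: ½ k_p (V_SG − |V_tp|)² = (V_DD − V_SG)/R.
Let x = V_SG − 0.629. Then 48.5 x² + x − 9.871 = 0, giving x = 0.441 V (positive root), so V_SG = 1.07 V.
I_D = (V_DD − V_SG)/R = (10.5 − 1.07) / 42.2 = 0.223 mA.

V_SG = 1.07 V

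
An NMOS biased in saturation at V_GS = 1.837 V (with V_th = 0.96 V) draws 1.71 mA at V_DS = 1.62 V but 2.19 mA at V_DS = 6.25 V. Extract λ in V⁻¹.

With V_GS fixed, I_D ∝ (1 + λ V_DS) in saturation, so I_D2/I_D1 = (1 + λ V_DS2)/(1 + λ V_DS1).
2.19/1.71 = 1.281 = (1 + 6.25 λ)/(1 + 1.62 λ).
Solving: λ (I_D1 V_DS2 − I_D2 V_DS1) = I_D2 − I_D1, so λ = (2.19 − 1.71) / (1.71 × 6.25 − 2.19 × 1.62) = 0.48 / 7.14 = 0.0672 V⁻¹.

λ = 0.0672 V⁻¹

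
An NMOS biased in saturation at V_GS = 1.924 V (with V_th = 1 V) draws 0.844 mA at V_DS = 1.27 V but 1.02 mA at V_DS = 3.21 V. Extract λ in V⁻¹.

With V_GS fixed, I_D ∝ (1 + λ V_DS) in saturation, so I_D2/I_D1 = (1 + λ V_DS2)/(1 + λ V_DS1).
1.02/0.844 = 1.209 = (1 + 3.21 λ)/(1 + 1.27 λ).
Solving: λ (I_D1 V_DS2 − I_D2 V_DS1) = I_D2 − I_D1, so λ = (1.02 − 0.844) / (0.844 × 3.21 − 1.02 × 1.27) = 0.176 / 1.41 = 0.124 V⁻¹.

λ = 0.124 V⁻¹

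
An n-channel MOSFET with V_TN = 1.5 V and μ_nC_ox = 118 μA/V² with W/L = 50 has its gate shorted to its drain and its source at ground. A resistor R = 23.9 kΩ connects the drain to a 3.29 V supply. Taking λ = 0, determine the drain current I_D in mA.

I_D = 0.0685 mA

With gate tied to drain, V_GS = V_DS ≥ V_GS − V_TN, so the device is in saturation.
k_n = μ_nC_ox · (W/L) = 5.9 mA/V².
KCL at the drain: ½ k_n (V_GS − V_TN)² = (V_DD − V_GS)/R.
Let x = V_GS − 1.5. Then 70.5 x² + x − 1.79 = 0, giving x = 0.152 V (positive root), so V_GS = 1.65 V.
I_D = (V_DD − V_GS)/R = (3.29 − 1.65) / 23.9 = 0.0685 mA.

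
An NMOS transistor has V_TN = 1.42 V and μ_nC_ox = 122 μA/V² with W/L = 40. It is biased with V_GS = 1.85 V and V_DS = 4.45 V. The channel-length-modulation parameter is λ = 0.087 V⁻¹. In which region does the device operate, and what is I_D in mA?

k_n = μ_nC_ox · (W/L) = 4.88 mA/V².
V_ov = V_GS − V_TN = 1.85 − 1.42 = 0.43 V.
Since V_DS = 4.45 V ≥ V_ov = 0.43 V, the device is in saturation.
I_D = ½ k_n V_ov² (1 + λ V_DS) = 0.5 × 4.88 × 0.43² × (1 + 0.087 × 4.45) = 0.626 mA.

Saturation; I_D = 0.626 mA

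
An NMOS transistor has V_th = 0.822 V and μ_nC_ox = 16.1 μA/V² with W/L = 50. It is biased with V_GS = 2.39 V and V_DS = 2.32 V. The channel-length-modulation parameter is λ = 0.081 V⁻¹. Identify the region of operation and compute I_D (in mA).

Saturation; I_D = 1.18 mA

k_n = μ_nC_ox · (W/L) = 0.805 mA/V².
V_ov = V_GS − V_th = 2.39 − 0.822 = 1.57 V.
Since V_DS = 2.32 V ≥ V_ov = 1.57 V, the device is in saturation.
I_D = ½ k_n V_ov² (1 + λ V_DS) = 0.5 × 0.805 × 1.57² × (1 + 0.081 × 2.32) = 1.18 mA.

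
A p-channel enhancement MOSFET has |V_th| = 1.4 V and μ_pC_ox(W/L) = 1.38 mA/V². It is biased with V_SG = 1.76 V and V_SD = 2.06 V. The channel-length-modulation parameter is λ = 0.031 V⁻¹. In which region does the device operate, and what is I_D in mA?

Saturation; I_D = 0.0951 mA

V_ov = V_SG − |V_th| = 1.76 − 1.4 = 0.36 V.
Since V_SD = 2.06 V ≥ V_ov = 0.36 V, the device is in saturation.
I_D = ½ k_p V_ov² (1 + λ V_SD) = 0.5 × 1.38 × 0.36² × (1 + 0.031 × 2.06) = 0.0951 mA.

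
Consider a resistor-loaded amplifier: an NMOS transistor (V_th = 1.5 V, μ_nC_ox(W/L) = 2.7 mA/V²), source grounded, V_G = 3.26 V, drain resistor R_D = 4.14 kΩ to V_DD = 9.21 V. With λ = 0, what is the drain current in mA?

V_GS = V_G = 3.26 V, so V_ov = 3.26 − 1.5 = 1.76 V.
Assume saturation: I_D = ½ k_n V_ov² = 0.5 × 2.7 × 1.76² = 4.18 mA, giving V_DS = V_DD − I_D R_D = 9.21 − 4.18 × 4.14 = -8.1 V.
But -8.1 V < V_ov = 1.76 V, so the device is actually in triode.
In triode I_D = k_n[V_ov V_DS − ½ V_DS²] and I_D = (V_DD − V_DS)/R_D. Equating: 5.59 V_DS² − 20.67 V_DS + 9.21 = 0, giving V_DS = 0.518 V (the root below V_ov).
I_D = (9.21 − 0.518) / 4.14 = 2.1 mA.

I_D = 2.10 mA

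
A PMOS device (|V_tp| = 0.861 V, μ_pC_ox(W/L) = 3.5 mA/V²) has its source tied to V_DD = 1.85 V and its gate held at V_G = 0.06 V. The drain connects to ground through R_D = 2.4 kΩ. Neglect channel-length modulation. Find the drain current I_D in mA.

V_SG = V_DD − V_G = 1.85 − 0.06 = 1.79 V, so V_ov = 1.79 − 0.861 = 0.929 V.
Assume saturation: I_D = ½ k_p V_ov² = 0.5 × 3.5 × 0.929² = 1.51 mA, giving V_SD = V_DD − I_D R_D = 1.85 − 1.51 × 2.4 = -1.77 V.
But -1.77 V < V_ov = 0.929 V, so the device is actually in triode.
In triode I_D = k_p[V_ov V_SD − ½ V_SD²] and I_D = (V_DD − V_SD)/R_D. Equating: 4.2 V_SD² − 8.804 V_SD + 1.85 = 0, giving V_SD = 0.237 V (the root below V_ov).
I_D = (1.85 − 0.237) / 2.4 = 0.672 mA.

I_D = 0.672 mA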